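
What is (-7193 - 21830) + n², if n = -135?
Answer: -10798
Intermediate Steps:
(-7193 - 21830) + n² = (-7193 - 21830) + (-135)² = -29023 + 18225 = -10798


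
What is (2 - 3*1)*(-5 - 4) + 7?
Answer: 16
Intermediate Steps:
(2 - 3*1)*(-5 - 4) + 7 = (2 - 3)*(-9) + 7 = -1*(-9) + 7 = 9 + 7 = 16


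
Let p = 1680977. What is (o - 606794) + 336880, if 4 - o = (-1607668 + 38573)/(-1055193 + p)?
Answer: -168903790345/625784 ≈ -2.6991e+5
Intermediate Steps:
o = 4072231/625784 (o = 4 - (-1607668 + 38573)/(-1055193 + 1680977) = 4 - (-1569095)/625784 = 4 - 1*(-1569095/625784) = 4 + 1569095/625784 = 4072231/625784 ≈ 6.5074)
(o - 606794) + 336880 = (4072231/625784 - 606794) + 336880 = -379717904265/625784 + 336880 = -168903790345/625784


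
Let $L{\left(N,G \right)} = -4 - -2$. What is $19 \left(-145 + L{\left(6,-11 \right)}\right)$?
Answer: $-2793$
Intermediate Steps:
$L{\left(N,G \right)} = -2$ ($L{\left(N,G \right)} = -4 + 2 = -2$)
$19 \left(-145 + L{\left(6,-11 \right)}\right) = 19 \left(-145 - 2\right) = 19 \left(-147\right) = -2793$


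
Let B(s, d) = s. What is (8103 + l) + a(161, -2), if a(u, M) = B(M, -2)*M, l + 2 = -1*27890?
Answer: -19785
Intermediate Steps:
l = -27892 (l = -2 - 1*27890 = -2 - 27890 = -27892)
a(u, M) = M² (a(u, M) = M*M = M²)
(8103 + l) + a(161, -2) = (8103 - 27892) + (-2)² = -19789 + 4 = -19785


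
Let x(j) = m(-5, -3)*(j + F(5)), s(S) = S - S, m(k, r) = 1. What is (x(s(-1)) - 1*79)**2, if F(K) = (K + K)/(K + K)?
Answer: 6084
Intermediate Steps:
F(K) = 1 (F(K) = (2*K)/((2*K)) = (2*K)*(1/(2*K)) = 1)
s(S) = 0
x(j) = 1 + j (x(j) = 1*(j + 1) = 1*(1 + j) = 1 + j)
(x(s(-1)) - 1*79)**2 = ((1 + 0) - 1*79)**2 = (1 - 79)**2 = (-78)**2 = 6084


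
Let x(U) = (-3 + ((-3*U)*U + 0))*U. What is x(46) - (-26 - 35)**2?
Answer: -295867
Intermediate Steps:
x(U) = U*(-3 - 3*U**2) (x(U) = (-3 + (-3*U**2 + 0))*U = (-3 - 3*U**2)*U = U*(-3 - 3*U**2))
x(46) - (-26 - 35)**2 = -3*46*(1 + 46**2) - (-26 - 35)**2 = -3*46*(1 + 2116) - 1*(-61)**2 = -3*46*2117 - 1*3721 = -292146 - 3721 = -295867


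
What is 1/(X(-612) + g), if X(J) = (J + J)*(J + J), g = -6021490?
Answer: -1/4523314 ≈ -2.2108e-7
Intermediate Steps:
X(J) = 4*J² (X(J) = (2*J)*(2*J) = 4*J²)
1/(X(-612) + g) = 1/(4*(-612)² - 6021490) = 1/(4*374544 - 6021490) = 1/(1498176 - 6021490) = 1/(-4523314) = -1/4523314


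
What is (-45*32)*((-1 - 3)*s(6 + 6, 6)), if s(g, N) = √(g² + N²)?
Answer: 34560*√5 ≈ 77279.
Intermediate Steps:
s(g, N) = √(N² + g²)
(-45*32)*((-1 - 3)*s(6 + 6, 6)) = (-45*32)*((-1 - 3)*√(6² + (6 + 6)²)) = -(-5760)*√(36 + 12²) = -(-5760)*√(36 + 144) = -(-5760)*√180 = -(-5760)*6*√5 = -(-34560)*√5 = 34560*√5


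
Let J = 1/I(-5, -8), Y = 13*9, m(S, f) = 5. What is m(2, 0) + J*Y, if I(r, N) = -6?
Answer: -29/2 ≈ -14.500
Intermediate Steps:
Y = 117
J = -⅙ (J = 1/(-6) = -⅙ ≈ -0.16667)
m(2, 0) + J*Y = 5 - ⅙*117 = 5 - 39/2 = -29/2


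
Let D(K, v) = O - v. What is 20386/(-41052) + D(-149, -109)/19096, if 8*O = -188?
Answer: -17535505/35633136 ≈ -0.49211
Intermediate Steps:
O = -47/2 (O = (⅛)*(-188) = -47/2 ≈ -23.500)
D(K, v) = -47/2 - v
20386/(-41052) + D(-149, -109)/19096 = 20386/(-41052) + (-47/2 - 1*(-109))/19096 = 20386*(-1/41052) + (-47/2 + 109)*(1/19096) = -10193/20526 + (171/2)*(1/19096) = -10193/20526 + 171/38192 = -17535505/35633136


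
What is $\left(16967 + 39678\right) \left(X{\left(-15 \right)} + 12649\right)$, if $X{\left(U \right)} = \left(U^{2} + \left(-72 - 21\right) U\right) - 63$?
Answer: $804698870$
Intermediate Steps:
$X{\left(U \right)} = -63 + U^{2} - 93 U$ ($X{\left(U \right)} = \left(U^{2} - 93 U\right) - 63 = -63 + U^{2} - 93 U$)
$\left(16967 + 39678\right) \left(X{\left(-15 \right)} + 12649\right) = \left(16967 + 39678\right) \left(\left(-63 + \left(-15\right)^{2} - -1395\right) + 12649\right) = 56645 \left(\left(-63 + 225 + 1395\right) + 12649\right) = 56645 \left(1557 + 12649\right) = 56645 \cdot 14206 = 804698870$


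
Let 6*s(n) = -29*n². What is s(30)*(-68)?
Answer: 295800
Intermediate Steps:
s(n) = -29*n²/6 (s(n) = (-29*n²)/6 = -29*n²/6)
s(30)*(-68) = -29/6*30²*(-68) = -29/6*900*(-68) = -4350*(-68) = 295800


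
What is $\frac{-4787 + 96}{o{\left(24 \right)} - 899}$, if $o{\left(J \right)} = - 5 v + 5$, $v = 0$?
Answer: $\frac{4691}{894} \approx 5.2472$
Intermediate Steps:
$o{\left(J \right)} = 5$ ($o{\left(J \right)} = \left(-5\right) 0 + 5 = 0 + 5 = 5$)
$\frac{-4787 + 96}{o{\left(24 \right)} - 899} = \frac{-4787 + 96}{5 - 899} = - \frac{4691}{-894} = \left(-4691\right) \left(- \frac{1}{894}\right) = \frac{4691}{894}$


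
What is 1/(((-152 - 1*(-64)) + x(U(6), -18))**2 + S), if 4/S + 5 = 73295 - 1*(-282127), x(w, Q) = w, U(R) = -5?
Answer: 355417/3074001637 ≈ 0.00011562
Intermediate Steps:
S = 4/355417 (S = 4/(-5 + (73295 - 1*(-282127))) = 4/(-5 + (73295 + 282127)) = 4/(-5 + 355422) = 4/355417 ≈ 1.1254e-5)
1/(((-152 - 1*(-64)) + x(U(6), -18))**2 + S) = 1/(((-152 - 1*(-64)) - 5)**2 + 4/355417) = 1/(((-152 + 64) - 5)**2 + 4/355417) = 1/((-88 - 5)**2 + 4/355417) = 1/((-93)**2 + 4/355417) = 1/(8649 + 4/355417) = 1/(3074001637/355417) = 355417/3074001637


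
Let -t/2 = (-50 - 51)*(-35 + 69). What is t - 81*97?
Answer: -989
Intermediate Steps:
t = 6868 (t = -2*(-50 - 51)*(-35 + 69) = -(-202)*34 = -2*(-3434) = 6868)
t - 81*97 = 6868 - 81*97 = 6868 - 7857 = -989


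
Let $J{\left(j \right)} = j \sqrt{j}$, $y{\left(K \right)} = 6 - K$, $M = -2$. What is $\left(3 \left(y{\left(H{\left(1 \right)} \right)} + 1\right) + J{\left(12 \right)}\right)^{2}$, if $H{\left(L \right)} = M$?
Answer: $2457 + 1296 \sqrt{3} \approx 4701.7$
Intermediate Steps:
$H{\left(L \right)} = -2$
$J{\left(j \right)} = j^{\frac{3}{2}}$
$\left(3 \left(y{\left(H{\left(1 \right)} \right)} + 1\right) + J{\left(12 \right)}\right)^{2} = \left(3 \left(\left(6 - -2\right) + 1\right) + 12^{\frac{3}{2}}\right)^{2} = \left(3 \left(\left(6 + 2\right) + 1\right) + 24 \sqrt{3}\right)^{2} = \left(3 \left(8 + 1\right) + 24 \sqrt{3}\right)^{2} = \left(3 \cdot 9 + 24 \sqrt{3}\right)^{2} = \left(27 + 24 \sqrt{3}\right)^{2}$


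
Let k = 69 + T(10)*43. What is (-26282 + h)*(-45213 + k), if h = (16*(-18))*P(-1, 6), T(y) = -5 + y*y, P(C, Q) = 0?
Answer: 1079112638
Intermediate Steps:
T(y) = -5 + y²
h = 0 (h = (16*(-18))*0 = -288*0 = 0)
k = 4154 (k = 69 + (-5 + 10²)*43 = 69 + (-5 + 100)*43 = 69 + 95*43 = 69 + 4085 = 4154)
(-26282 + h)*(-45213 + k) = (-26282 + 0)*(-45213 + 4154) = -26282*(-41059) = 1079112638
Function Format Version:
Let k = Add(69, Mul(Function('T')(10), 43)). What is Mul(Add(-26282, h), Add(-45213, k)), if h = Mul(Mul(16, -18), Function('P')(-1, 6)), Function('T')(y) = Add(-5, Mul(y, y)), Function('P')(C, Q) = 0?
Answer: 1079112638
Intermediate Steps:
Function('T')(y) = Add(-5, Pow(y, 2))
h = 0 (h = Mul(Mul(16, -18), 0) = Mul(-288, 0) = 0)
k = 4154 (k = Add(69, Mul(Add(-5, Pow(10, 2)), 43)) = Add(69, Mul(Add(-5, 100), 43)) = Add(69, Mul(95, 43)) = Add(69, 4085) = 4154)
Mul(Add(-26282, h), Add(-45213, k)) = Mul(Add(-26282, 0), Add(-45213, 4154)) = Mul(-26282, -41059) = 1079112638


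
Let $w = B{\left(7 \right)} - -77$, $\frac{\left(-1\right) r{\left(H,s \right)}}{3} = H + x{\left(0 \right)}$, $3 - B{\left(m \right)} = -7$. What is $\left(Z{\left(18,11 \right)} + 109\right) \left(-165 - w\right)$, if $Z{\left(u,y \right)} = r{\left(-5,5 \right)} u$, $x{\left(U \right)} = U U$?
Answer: $-95508$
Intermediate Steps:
$x{\left(U \right)} = U^{2}$
$B{\left(m \right)} = 10$ ($B{\left(m \right)} = 3 - -7 = 3 + 7 = 10$)
$r{\left(H,s \right)} = - 3 H$ ($r{\left(H,s \right)} = - 3 \left(H + 0^{2}\right) = - 3 \left(H + 0\right) = - 3 H$)
$Z{\left(u,y \right)} = 15 u$ ($Z{\left(u,y \right)} = \left(-3\right) \left(-5\right) u = 15 u$)
$w = 87$ ($w = 10 - -77 = 10 + 77 = 87$)
$\left(Z{\left(18,11 \right)} + 109\right) \left(-165 - w\right) = \left(15 \cdot 18 + 109\right) \left(-165 - 87\right) = \left(270 + 109\right) \left(-165 - 87\right) = 379 \left(-252\right) = -95508$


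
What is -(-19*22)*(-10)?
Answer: -4180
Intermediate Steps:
-(-19*22)*(-10) = -(-418)*(-10) = -1*4180 = -4180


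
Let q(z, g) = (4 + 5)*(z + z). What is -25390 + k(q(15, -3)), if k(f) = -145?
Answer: -25535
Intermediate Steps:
q(z, g) = 18*z (q(z, g) = 9*(2*z) = 18*z)
-25390 + k(q(15, -3)) = -25390 - 145 = -25535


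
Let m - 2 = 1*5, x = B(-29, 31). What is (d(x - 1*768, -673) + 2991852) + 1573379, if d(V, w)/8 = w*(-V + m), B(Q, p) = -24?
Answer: 263415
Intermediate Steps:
x = -24
m = 7 (m = 2 + 1*5 = 2 + 5 = 7)
d(V, w) = 8*w*(7 - V) (d(V, w) = 8*(w*(-V + 7)) = 8*(w*(7 - V)) = 8*w*(7 - V))
(d(x - 1*768, -673) + 2991852) + 1573379 = (8*(-673)*(7 - (-24 - 1*768)) + 2991852) + 1573379 = (8*(-673)*(7 - (-24 - 768)) + 2991852) + 1573379 = (8*(-673)*(7 - 1*(-792)) + 2991852) + 1573379 = (8*(-673)*(7 + 792) + 2991852) + 1573379 = (8*(-673)*799 + 2991852) + 1573379 = (-4301816 + 2991852) + 1573379 = -1309964 + 1573379 = 263415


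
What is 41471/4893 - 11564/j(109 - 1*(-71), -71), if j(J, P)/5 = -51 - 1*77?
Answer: 20781023/782880 ≈ 26.544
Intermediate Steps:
j(J, P) = -640 (j(J, P) = 5*(-51 - 1*77) = 5*(-51 - 77) = 5*(-128) = -640)
41471/4893 - 11564/j(109 - 1*(-71), -71) = 41471/4893 - 11564/(-640) = 41471*(1/4893) - 11564*(-1/640) = 41471/4893 + 2891/160 = 20781023/782880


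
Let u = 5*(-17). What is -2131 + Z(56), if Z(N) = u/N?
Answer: -119421/56 ≈ -2132.5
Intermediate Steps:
u = -85
Z(N) = -85/N
-2131 + Z(56) = -2131 - 85/56 = -119421/56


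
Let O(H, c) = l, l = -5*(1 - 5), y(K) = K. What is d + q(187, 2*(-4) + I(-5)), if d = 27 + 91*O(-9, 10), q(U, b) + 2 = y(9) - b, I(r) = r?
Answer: 1867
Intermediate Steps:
l = 20 (l = -5*(-4) = 20)
O(H, c) = 20
q(U, b) = 7 - b (q(U, b) = -2 + (9 - b) = 7 - b)
d = 1847 (d = 27 + 91*20 = 27 + 1820 = 1847)
d + q(187, 2*(-4) + I(-5)) = 1847 + (7 - (2*(-4) - 5)) = 1847 + (7 - (-8 - 5)) = 1847 + (7 - 1*(-13)) = 1847 + (7 + 13) = 1847 + 20 = 1867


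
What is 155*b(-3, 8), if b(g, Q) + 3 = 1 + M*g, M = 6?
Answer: -3100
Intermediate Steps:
b(g, Q) = -2 + 6*g (b(g, Q) = -3 + (1 + 6*g) = -2 + 6*g)
155*b(-3, 8) = 155*(-2 + 6*(-3)) = 155*(-2 - 18) = 155*(-20) = -3100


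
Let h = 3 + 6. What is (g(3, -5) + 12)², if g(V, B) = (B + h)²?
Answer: 784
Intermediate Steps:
h = 9
g(V, B) = (9 + B)² (g(V, B) = (B + 9)² = (9 + B)²)
(g(3, -5) + 12)² = ((9 - 5)² + 12)² = (4² + 12)² = (16 + 12)² = 28² = 784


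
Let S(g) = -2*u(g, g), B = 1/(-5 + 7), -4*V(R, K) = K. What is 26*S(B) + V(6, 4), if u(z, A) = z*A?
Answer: -14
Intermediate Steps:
V(R, K) = -K/4
B = 1/2 ≈ 0.50000
u(z, A) = A*z
S(g) = -2*g**2 (S(g) = -2*g*g = -2*g**2)
26*S(B) + V(6, 4) = 26*(-2*(1/2)**2) - 1/4*4 = 26*(-2*1/4) - 1 = 26*(-1/2) - 1 = -13 - 1 = -14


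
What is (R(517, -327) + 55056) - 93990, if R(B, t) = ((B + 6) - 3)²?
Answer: 231466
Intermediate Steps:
R(B, t) = (3 + B)² (R(B, t) = ((6 + B) - 3)² = (3 + B)²)
(R(517, -327) + 55056) - 93990 = ((3 + 517)² + 55056) - 93990 = (520² + 55056) - 93990 = (270400 + 55056) - 93990 = 325456 - 93990 = 231466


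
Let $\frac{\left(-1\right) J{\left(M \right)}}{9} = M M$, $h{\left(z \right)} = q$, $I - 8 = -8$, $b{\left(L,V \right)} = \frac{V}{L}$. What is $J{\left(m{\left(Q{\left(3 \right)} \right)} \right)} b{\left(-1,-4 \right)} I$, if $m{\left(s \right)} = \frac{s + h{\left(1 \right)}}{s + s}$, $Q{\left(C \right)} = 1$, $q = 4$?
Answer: $0$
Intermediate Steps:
$I = 0$ ($I = 8 - 8 = 0$)
$h{\left(z \right)} = 4$
$m{\left(s \right)} = \frac{4 + s}{2 s}$ ($m{\left(s \right)} = \frac{s + 4}{s + s} = \frac{4 + s}{2 s}$)
$J{\left(M \right)} = - 9 M^{2}$ ($J{\left(M \right)} = - 9 M M = - 9 M^{2}$)
$J{\left(m{\left(Q{\left(3 \right)} \right)} \right)} b{\left(-1,-4 \right)} I = - 9 \left(\frac{4 + 1}{2 \cdot 1}\right)^{2} \left(- \frac{4}{-1}\right) 0 = - 9 \left(\frac{1}{2} \cdot 1 \cdot 5\right)^{2} \left(\left(-4\right) \left(-1\right)\right) 0 = - 9 \left(\frac{5}{2}\right)^{2} \cdot 4 \cdot 0 = \left(-9\right) \frac{25}{4} \cdot 4 \cdot 0 = \left(- \frac{225}{4}\right) 4 \cdot 0 = \left(-225\right) 0 = 0$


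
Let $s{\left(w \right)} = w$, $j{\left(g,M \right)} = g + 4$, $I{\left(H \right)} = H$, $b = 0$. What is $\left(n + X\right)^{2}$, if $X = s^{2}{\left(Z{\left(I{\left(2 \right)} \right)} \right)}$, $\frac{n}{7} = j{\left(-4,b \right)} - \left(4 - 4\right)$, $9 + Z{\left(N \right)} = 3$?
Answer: $1296$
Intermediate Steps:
$j{\left(g,M \right)} = 4 + g$
$Z{\left(N \right)} = -6$ ($Z{\left(N \right)} = -9 + 3 = -6$)
$n = 0$ ($n = 7 \left(\left(4 - 4\right) - \left(4 - 4\right)\right) = 7 \left(0 - \left(4 - 4\right)\right) = 7 \left(0 - 0\right) = 7 \left(0 + 0\right) = 7 \cdot 0 = 0$)
$X = 36$ ($X = \left(-6\right)^{2} = 36$)
$\left(n + X\right)^{2} = \left(0 + 36\right)^{2} = 36^{2} = 1296$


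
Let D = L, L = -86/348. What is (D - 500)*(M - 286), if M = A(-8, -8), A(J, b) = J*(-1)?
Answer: 12098977/87 ≈ 1.3907e+5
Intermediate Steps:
A(J, b) = -J
L = -43/174 (L = -86*1/348 = -43/174 ≈ -0.24713)
D = -43/174 ≈ -0.24713
M = 8 (M = -1*(-8) = 8)
(D - 500)*(M - 286) = (-43/174 - 500)*(8 - 286) = -87043/174*(-278) = 12098977/87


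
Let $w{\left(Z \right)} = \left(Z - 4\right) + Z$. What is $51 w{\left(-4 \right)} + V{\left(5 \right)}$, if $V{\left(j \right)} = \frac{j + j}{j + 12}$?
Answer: $- \frac{10394}{17} \approx -611.41$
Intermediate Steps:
$V{\left(j \right)} = \frac{2 j}{12 + j}$
$w{\left(Z \right)} = -4 + 2 Z$ ($w{\left(Z \right)} = \left(-4 + Z\right) + Z = -4 + 2 Z$)
$51 w{\left(-4 \right)} + V{\left(5 \right)} = 51 \left(-4 + 2 \left(-4\right)\right) + 2 \cdot 5 \frac{1}{12 + 5} = 51 \left(-4 - 8\right) + 2 \cdot 5 \cdot \frac{1}{17} = 51 \left(-12\right) + 2 \cdot 5 \cdot \frac{1}{17} = -612 + \frac{10}{17} = - \frac{10394}{17}$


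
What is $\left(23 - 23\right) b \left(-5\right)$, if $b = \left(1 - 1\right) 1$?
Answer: $0$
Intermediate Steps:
$b = 0$ ($b = 0 \cdot 1 = 0$)
$\left(23 - 23\right) b \left(-5\right) = \left(23 - 23\right) 0 \left(-5\right) = 0 \cdot 0 = 0$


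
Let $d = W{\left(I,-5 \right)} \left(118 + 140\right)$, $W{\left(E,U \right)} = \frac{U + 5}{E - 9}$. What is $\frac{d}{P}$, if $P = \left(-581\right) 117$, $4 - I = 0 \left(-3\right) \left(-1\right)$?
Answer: $0$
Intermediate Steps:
$I = 4$ ($I = 4 - 0 \left(-3\right) \left(-1\right) = 4 - 0 \left(-1\right) = 4 - 0 = 4 + 0 = 4$)
$W{\left(E,U \right)} = \frac{5 + U}{-9 + E}$
$d = 0$ ($d = \frac{5 - 5}{-9 + 4} \left(118 + 140\right) = \frac{1}{-5} \cdot 0 \cdot 258 = \left(- \frac{1}{5}\right) 0 \cdot 258 = 0 \cdot 258 = 0$)
$P = -67977$
$\frac{d}{P} = \frac{0}{-67977} = 0 \left(- \frac{1}{67977}\right) = 0$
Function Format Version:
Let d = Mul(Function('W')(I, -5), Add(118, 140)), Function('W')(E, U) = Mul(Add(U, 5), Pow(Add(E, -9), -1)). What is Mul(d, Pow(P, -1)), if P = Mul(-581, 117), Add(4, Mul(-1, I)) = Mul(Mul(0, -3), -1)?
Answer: 0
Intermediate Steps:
I = 4 (I = Add(4, Mul(-1, Mul(Mul(0, -3), -1))) = Add(4, Mul(-1, Mul(0, -1))) = Add(4, Mul(-1, 0)) = Add(4, 0) = 4)
Function('W')(E, U) = Mul(Pow(Add(-9, E), -1), Add(5, U)) (Function('W')(E, U) = Mul(Add(5, U), Pow(Add(-9, E), -1)) = Mul(Pow(Add(-9, E), -1), Add(5, U)))
d = 0 (d = Mul(Mul(Pow(Add(-9, 4), -1), Add(5, -5)), Add(118, 140)) = Mul(Mul(Pow(-5, -1), 0), 258) = Mul(Mul(Rational(-1, 5), 0), 258) = Mul(0, 258) = 0)
P = -67977
Mul(d, Pow(P, -1)) = Mul(0, Pow(-67977, -1)) = Mul(0, Rational(-1, 67977)) = 0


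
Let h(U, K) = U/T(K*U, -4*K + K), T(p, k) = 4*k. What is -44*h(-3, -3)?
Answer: 11/3 ≈ 3.6667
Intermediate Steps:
h(U, K) = -U/(12*K) (h(U, K) = U/((4*(-4*K + K))) = U/((4*(-3*K))) = U/((-12*K)) = U*(-1/(12*K)) = -U/(12*K))
-44*h(-3, -3) = -(-11)*(-3)/(3*(-3)) = -(-11)*(-3)*(-1)/(3*3) = -44*(-1/12) = 11/3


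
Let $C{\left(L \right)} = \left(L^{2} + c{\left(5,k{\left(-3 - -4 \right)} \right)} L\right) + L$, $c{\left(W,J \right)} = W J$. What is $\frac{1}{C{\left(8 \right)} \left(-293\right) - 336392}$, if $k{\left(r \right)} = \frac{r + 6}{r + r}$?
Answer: $- \frac{1}{398508} \approx -2.5094 \cdot 10^{-6}$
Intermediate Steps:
$k{\left(r \right)} = \frac{6 + r}{2 r}$
$c{\left(W,J \right)} = J W$
$C{\left(L \right)} = L^{2} + \frac{37 L}{2}$ ($C{\left(L \right)} = \left(L^{2} + \frac{6 - -1}{2 \left(-3 - -4\right)} 5 L\right) + L = \left(L^{2} + \frac{6 + \left(-3 + 4\right)}{2 \left(-3 + 4\right)} 5 L\right) + L = \left(L^{2} + \frac{6 + 1}{2 \cdot 1} \cdot 5 L\right) + L = \left(L^{2} + \frac{1}{2} \cdot 1 \cdot 7 \cdot 5 L\right) + L = \left(L^{2} + \frac{7}{2} \cdot 5 L\right) + L = \left(L^{2} + \frac{35 L}{2}\right) + L = L^{2} + \frac{37 L}{2}$)
$\frac{1}{C{\left(8 \right)} \left(-293\right) - 336392} = \frac{1}{\frac{1}{2} \cdot 8 \left(37 + 2 \cdot 8\right) \left(-293\right) - 336392} = \frac{1}{\frac{1}{2} \cdot 8 \left(37 + 16\right) \left(-293\right) - 336392} = \frac{1}{\frac{1}{2} \cdot 8 \cdot 53 \left(-293\right) - 336392} = \frac{1}{212 \left(-293\right) - 336392} = \frac{1}{-62116 - 336392} = \frac{1}{-398508} = - \frac{1}{398508}$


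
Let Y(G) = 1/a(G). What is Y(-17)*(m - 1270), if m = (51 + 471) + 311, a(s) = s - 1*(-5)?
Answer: 437/12 ≈ 36.417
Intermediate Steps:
a(s) = 5 + s (a(s) = s + 5 = 5 + s)
Y(G) = 1/(5 + G)
m = 833 (m = 522 + 311 = 833)
Y(-17)*(m - 1270) = (833 - 1270)/(5 - 17) = -437/(-12) = -1/12*(-437) = 437/12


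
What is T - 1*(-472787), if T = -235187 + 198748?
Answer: 436348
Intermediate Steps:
T = -36439
T - 1*(-472787) = -36439 - 1*(-472787) = -36439 + 472787 = 436348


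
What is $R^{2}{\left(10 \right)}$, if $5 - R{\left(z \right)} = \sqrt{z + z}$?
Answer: $45 - 20 \sqrt{5} \approx 0.27864$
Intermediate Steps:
$R{\left(z \right)} = 5 - \sqrt{2} \sqrt{z}$ ($R{\left(z \right)} = 5 - \sqrt{z + z} = 5 - \sqrt{2 z} = 5 - \sqrt{2} \sqrt{z}$)
$R^{2}{\left(10 \right)} = \left(5 - \sqrt{2} \sqrt{10}\right)^{2} = \left(5 - 2 \sqrt{5}\right)^{2}$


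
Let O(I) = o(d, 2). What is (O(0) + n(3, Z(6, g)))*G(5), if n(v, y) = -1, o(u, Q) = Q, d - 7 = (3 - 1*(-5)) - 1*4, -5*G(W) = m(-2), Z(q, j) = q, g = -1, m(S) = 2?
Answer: -2/5 ≈ -0.40000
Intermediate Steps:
G(W) = -2/5 (G(W) = -1/5*2 = -2/5)
d = 11 (d = 7 + ((3 - 1*(-5)) - 1*4) = 7 + ((3 + 5) - 4) = 7 + (8 - 4) = 7 + 4 = 11)
O(I) = 2
(O(0) + n(3, Z(6, g)))*G(5) = (2 - 1)*(-2/5) = 1*(-2/5) = -2/5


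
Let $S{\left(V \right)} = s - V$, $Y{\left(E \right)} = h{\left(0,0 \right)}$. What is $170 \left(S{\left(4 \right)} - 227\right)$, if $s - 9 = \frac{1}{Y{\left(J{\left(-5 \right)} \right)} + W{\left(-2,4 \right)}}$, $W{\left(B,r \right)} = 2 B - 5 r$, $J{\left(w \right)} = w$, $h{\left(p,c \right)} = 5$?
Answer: $- \frac{717230}{19} \approx -37749.0$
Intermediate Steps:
$Y{\left(E \right)} = 5$
$W{\left(B,r \right)} = - 5 r + 2 B$
$s = \frac{170}{19}$ ($s = 9 + \frac{1}{5 + \left(\left(-5\right) 4 + 2 \left(-2\right)\right)} = 9 + \frac{1}{5 - 24} = 9 + \frac{1}{-19} = 9 - \frac{1}{19} = \frac{170}{19} \approx 8.9474$)
$S{\left(V \right)} = \frac{170}{19} - V$
$170 \left(S{\left(4 \right)} - 227\right) = 170 \left(\left(\frac{170}{19} - 4\right) - 227\right) = 170 \left(\frac{94}{19} - 227\right) = 170 \left(- \frac{4219}{19}\right) = - \frac{717230}{19}$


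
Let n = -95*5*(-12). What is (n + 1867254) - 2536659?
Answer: -663705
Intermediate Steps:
n = 5700 (n = -475*(-12) = 5700)
(n + 1867254) - 2536659 = (5700 + 1867254) - 2536659 = 1872954 - 2536659 = -663705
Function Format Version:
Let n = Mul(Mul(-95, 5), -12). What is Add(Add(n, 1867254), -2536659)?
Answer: -663705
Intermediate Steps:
n = 5700 (n = Mul(-475, -12) = 5700)
Add(Add(n, 1867254), -2536659) = Add(Add(5700, 1867254), -2536659) = Add(1872954, -2536659) = -663705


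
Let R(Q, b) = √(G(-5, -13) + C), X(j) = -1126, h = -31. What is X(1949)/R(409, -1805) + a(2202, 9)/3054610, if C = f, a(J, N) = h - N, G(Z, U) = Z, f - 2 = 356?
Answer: -4/305461 - 1126*√353/353 ≈ -59.931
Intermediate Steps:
f = 358 (f = 2 + 356 = 358)
a(J, N) = -31 - N
C = 358
R(Q, b) = √353 (R(Q, b) = √(-5 + 358) = √353)
X(1949)/R(409, -1805) + a(2202, 9)/3054610 = -1126*√353/353 + (-31 - 1*9)/3054610 = -1126*√353/353 + (-31 - 9)*(1/3054610) = -1126*√353/353 - 40*1/3054610 = -1126*√353/353 - 4/305461 = -4/305461 - 1126*√353/353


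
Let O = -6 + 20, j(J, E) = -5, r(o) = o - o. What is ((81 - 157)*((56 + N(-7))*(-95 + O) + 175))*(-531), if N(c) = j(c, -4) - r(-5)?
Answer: -159648336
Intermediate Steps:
r(o) = 0
O = 14
N(c) = -5 (N(c) = -5 - 1*0 = -5 + 0 = -5)
((81 - 157)*((56 + N(-7))*(-95 + O) + 175))*(-531) = ((81 - 157)*((56 - 5)*(-95 + 14) + 175))*(-531) = -76*(51*(-81) + 175)*(-531) = -76*(-4131 + 175)*(-531) = -76*(-3956)*(-531) = 300656*(-531) = -159648336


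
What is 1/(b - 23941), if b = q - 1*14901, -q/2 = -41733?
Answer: 1/44624 ≈ 2.2409e-5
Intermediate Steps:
q = 83466 (q = -2*(-41733) = 83466)
b = 68565 (b = 83466 - 1*14901 = 83466 - 14901 = 68565)
1/(b - 23941) = 1/(68565 - 23941) = 1/44624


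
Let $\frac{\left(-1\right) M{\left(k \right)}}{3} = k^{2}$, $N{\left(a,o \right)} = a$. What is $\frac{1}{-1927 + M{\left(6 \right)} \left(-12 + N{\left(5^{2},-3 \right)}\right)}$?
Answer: $- \frac{1}{3331} \approx -0.00030021$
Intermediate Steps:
$M{\left(k \right)} = - 3 k^{2}$
$\frac{1}{-1927 + M{\left(6 \right)} \left(-12 + N{\left(5^{2},-3 \right)}\right)} = \frac{1}{-1927 + - 3 \cdot 6^{2} \left(-12 + 5^{2}\right)} = \frac{1}{-1927 + \left(-3\right) 36 \left(-12 + 25\right)} = \frac{1}{-1927 - 1404} = \frac{1}{-3331} = - \frac{1}{3331}$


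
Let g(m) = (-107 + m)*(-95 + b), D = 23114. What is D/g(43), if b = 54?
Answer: 11557/1312 ≈ 8.8087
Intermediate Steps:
g(m) = 4387 - 41*m (g(m) = (-107 + m)*(-95 + 54) = (-107 + m)*(-41) = 4387 - 41*m)
D/g(43) = 23114/(4387 - 41*43) = 23114/(4387 - 1763) = 23114/2624 = 23114*(1/2624) = 11557/1312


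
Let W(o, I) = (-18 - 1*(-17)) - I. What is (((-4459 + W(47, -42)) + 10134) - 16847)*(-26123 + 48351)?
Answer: -247419868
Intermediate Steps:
W(o, I) = -1 - I (W(o, I) = (-18 + 17) - I = -1 - I)
(((-4459 + W(47, -42)) + 10134) - 16847)*(-26123 + 48351) = (((-4459 + (-1 - 1*(-42))) + 10134) - 16847)*(-26123 + 48351) = (((-4459 + (-1 + 42)) + 10134) - 16847)*22228 = (((-4459 + 41) + 10134) - 16847)*22228 = ((-4418 + 10134) - 16847)*22228 = (5716 - 16847)*22228 = -11131*22228 = -247419868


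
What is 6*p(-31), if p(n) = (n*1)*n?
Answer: 5766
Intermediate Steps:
p(n) = n**2 (p(n) = n*n = n**2)
6*p(-31) = 6*(-31)**2 = 6*961 = 5766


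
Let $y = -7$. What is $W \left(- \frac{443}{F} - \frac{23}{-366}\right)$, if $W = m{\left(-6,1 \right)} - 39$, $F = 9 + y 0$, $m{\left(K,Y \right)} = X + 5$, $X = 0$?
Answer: $\frac{917609}{549} \approx 1671.4$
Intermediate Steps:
$m{\left(K,Y \right)} = 5$ ($m{\left(K,Y \right)} = 0 + 5 = 5$)
$F = 9$ ($F = 9 - 0 = 9 + 0 = 9$)
$W = -34$ ($W = 5 - 39 = -34$)
$W \left(- \frac{443}{F} - \frac{23}{-366}\right) = - 34 \left(- \frac{443}{9} - \frac{23}{-366}\right) = - 34 \left(\left(-443\right) \frac{1}{9} - - \frac{23}{366}\right) = - 34 \left(- \frac{443}{9} + \frac{23}{366}\right) = \left(-34\right) \left(- \frac{53977}{1098}\right) = \frac{917609}{549}$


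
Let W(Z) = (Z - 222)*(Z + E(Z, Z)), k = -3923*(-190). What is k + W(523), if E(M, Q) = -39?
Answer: 891054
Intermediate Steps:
k = 745370
W(Z) = (-222 + Z)*(-39 + Z) (W(Z) = (Z - 222)*(Z - 39) = (-222 + Z)*(-39 + Z))
k + W(523) = 745370 + (8658 + 523**2 - 261*523) = 745370 + (8658 + 273529 - 136503) = 745370 + 145684 = 891054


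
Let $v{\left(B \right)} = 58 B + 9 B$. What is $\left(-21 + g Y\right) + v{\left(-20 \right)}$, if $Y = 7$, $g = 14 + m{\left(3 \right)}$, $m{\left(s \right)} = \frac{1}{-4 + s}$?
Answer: $-1270$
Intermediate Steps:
$g = 13$ ($g = 14 + \frac{1}{-4 + 3} = 14 + \frac{1}{-1} = 14 - 1 = 13$)
$v{\left(B \right)} = 67 B$
$\left(-21 + g Y\right) + v{\left(-20 \right)} = \left(-21 + 13 \cdot 7\right) + 67 \left(-20\right) = \left(-21 + 91\right) - 1340 = 70 - 1340 = -1270$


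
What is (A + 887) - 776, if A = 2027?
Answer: 2138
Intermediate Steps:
(A + 887) - 776 = (2027 + 887) - 776 = 2914 - 776 = 2138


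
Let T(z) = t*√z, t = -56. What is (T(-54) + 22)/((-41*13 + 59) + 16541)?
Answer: 22/16067 - 168*I*√6/16067 ≈ 0.0013693 - 0.025612*I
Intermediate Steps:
T(z) = -56*√z
(T(-54) + 22)/((-41*13 + 59) + 16541) = (-168*I*√6 + 22)/((-41*13 + 59) + 16541) = (-168*I*√6 + 22)/((-533 + 59) + 16541) = (-168*I*√6 + 22)/(-474 + 16541) = (22 - 168*I*√6)/16067 = (22 - 168*I*√6)*(1/16067) = 22/16067 - 168*I*√6/16067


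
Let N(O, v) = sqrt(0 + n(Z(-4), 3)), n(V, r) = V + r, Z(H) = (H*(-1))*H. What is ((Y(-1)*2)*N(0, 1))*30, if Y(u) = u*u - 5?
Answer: -240*I*sqrt(13) ≈ -865.33*I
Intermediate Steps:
Z(H) = -H**2 (Z(H) = (-H)*H = -H**2)
Y(u) = -5 + u**2 (Y(u) = u**2 - 5 = -5 + u**2)
N(O, v) = I*sqrt(13) (N(O, v) = sqrt(0 + (-1*(-4)**2 + 3)) = sqrt(0 + (-1*16 + 3)) = sqrt(0 + (-16 + 3)) = sqrt(0 - 13) = sqrt(-13) = I*sqrt(13))
((Y(-1)*2)*N(0, 1))*30 = (((-5 + (-1)**2)*2)*(I*sqrt(13)))*30 = (((-5 + 1)*2)*(I*sqrt(13)))*30 = ((-4*2)*(I*sqrt(13)))*30 = -8*I*sqrt(13)*30 = -240*I*sqrt(13)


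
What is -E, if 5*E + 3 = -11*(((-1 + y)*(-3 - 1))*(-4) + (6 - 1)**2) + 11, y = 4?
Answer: 159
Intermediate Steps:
E = -159 (E = -3/5 + (-11*(((-1 + 4)*(-3 - 1))*(-4) + (6 - 1)**2) + 11)/5 = -3/5 + (-11*((3*(-4))*(-4) + 5**2) + 11)/5 = -3/5 + (-11*(-12*(-4) + 25) + 11)/5 = -3/5 + (-11*(48 + 25) + 11)/5 = -3/5 + (-11*73 + 11)/5 = -3/5 + (-803 + 11)/5 = -3/5 + (1/5)*(-792) = -3/5 - 792/5 = -159)
-E = -1*(-159) = 159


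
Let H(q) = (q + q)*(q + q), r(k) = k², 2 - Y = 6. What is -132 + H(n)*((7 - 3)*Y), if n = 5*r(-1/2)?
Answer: -232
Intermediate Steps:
Y = -4 (Y = 2 - 1*6 = 2 - 6 = -4)
n = 5/4 (n = 5*(-1/2)² = 5*(-1*½)² = 5*(-½)² = 5*(¼) = 5/4 ≈ 1.2500)
H(q) = 4*q² (H(q) = (2*q)*(2*q) = 4*q²)
-132 + H(n)*((7 - 3)*Y) = -132 + (4*(5/4)²)*((7 - 3)*(-4)) = -132 + (4*(25/16))*(4*(-4)) = -132 + (25/4)*(-16) = -132 - 100 = -232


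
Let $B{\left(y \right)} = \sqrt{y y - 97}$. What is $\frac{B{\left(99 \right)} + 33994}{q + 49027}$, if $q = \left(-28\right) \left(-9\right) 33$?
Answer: $\frac{33994}{57343} + \frac{2 \sqrt{2426}}{57343} \approx 0.59454$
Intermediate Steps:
$q = 8316$ ($q = 252 \cdot 33 = 8316$)
$B{\left(y \right)} = \sqrt{-97 + y^{2}}$ ($B{\left(y \right)} = \sqrt{y^{2} - 97} = \sqrt{-97 + y^{2}}$)
$\frac{B{\left(99 \right)} + 33994}{q + 49027} = \frac{\sqrt{-97 + 99^{2}} + 33994}{8316 + 49027} = \frac{\sqrt{-97 + 9801} + 33994}{57343} = \left(\sqrt{9704} + 33994\right) \frac{1}{57343} = \left(2 \sqrt{2426} + 33994\right) \frac{1}{57343} = \left(33994 + 2 \sqrt{2426}\right) \frac{1}{57343} = \frac{33994}{57343} + \frac{2 \sqrt{2426}}{57343}$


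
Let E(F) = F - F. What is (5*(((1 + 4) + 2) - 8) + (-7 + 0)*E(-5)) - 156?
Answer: -161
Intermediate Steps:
E(F) = 0
(5*(((1 + 4) + 2) - 8) + (-7 + 0)*E(-5)) - 156 = (5*(((1 + 4) + 2) - 8) + (-7 + 0)*0) - 156 = (5*((5 + 2) - 8) - 7*0) - 156 = (5*(7 - 8) + 0) - 156 = (5*(-1) + 0) - 156 = (-5 + 0) - 156 = -5 - 156 = -161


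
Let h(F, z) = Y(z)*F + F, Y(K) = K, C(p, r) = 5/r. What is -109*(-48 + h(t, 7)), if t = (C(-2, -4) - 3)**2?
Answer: -21037/2 ≈ -10519.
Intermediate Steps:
t = 289/16 (t = (5/(-4) - 3)**2 = (5*(-1/4) - 3)**2 = (-5/4 - 3)**2 = (-17/4)**2 = 289/16 ≈ 18.063)
h(F, z) = F + F*z (h(F, z) = z*F + F = F*z + F = F + F*z)
-109*(-48 + h(t, 7)) = -109*(-48 + 289*(1 + 7)/16) = -109*(-48 + (289/16)*8) = -109*(-48 + 289/2) = -109*193/2 = -21037/2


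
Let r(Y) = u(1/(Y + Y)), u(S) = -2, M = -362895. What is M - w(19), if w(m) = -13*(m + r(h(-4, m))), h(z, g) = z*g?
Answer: -362674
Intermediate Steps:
h(z, g) = g*z
r(Y) = -2
w(m) = 26 - 13*m (w(m) = -13*(m - 2) = -13*(-2 + m) = 26 - 13*m)
M - w(19) = -362895 - (26 - 13*19) = -362895 - (26 - 247) = -362895 - 1*(-221) = -362895 + 221 = -362674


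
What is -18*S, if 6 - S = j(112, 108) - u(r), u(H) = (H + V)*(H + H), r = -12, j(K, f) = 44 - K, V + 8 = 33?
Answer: 4284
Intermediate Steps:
V = 25 (V = -8 + 33 = 25)
u(H) = 2*H*(25 + H) (u(H) = (H + 25)*(H + H) = (25 + H)*(2*H) = 2*H*(25 + H))
S = -238 (S = 6 - ((44 - 1*112) - 2*(-12)*(25 - 12)) = 6 - ((44 - 112) - 2*(-12)*13) = 6 - (-68 - 1*(-312)) = 6 - (-68 + 312) = 6 - 1*244 = 6 - 244 = -238)
-18*S = -18*(-238) = 4284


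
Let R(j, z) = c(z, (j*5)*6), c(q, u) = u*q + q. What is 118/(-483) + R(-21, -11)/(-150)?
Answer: -1119859/24150 ≈ -46.371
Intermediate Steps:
c(q, u) = q + q*u (c(q, u) = q*u + q = q + q*u)
R(j, z) = z*(1 + 30*j) (R(j, z) = z*(1 + (j*5)*6) = z*(1 + (5*j)*6) = z*(1 + 30*j))
118/(-483) + R(-21, -11)/(-150) = 118/(-483) - 11*(1 + 30*(-21))/(-150) = 118*(-1/483) - 11*(1 - 630)*(-1/150) = -118/483 - 11*(-629)*(-1/150) = -118/483 + 6919*(-1/150) = -118/483 - 6919/150 = -1119859/24150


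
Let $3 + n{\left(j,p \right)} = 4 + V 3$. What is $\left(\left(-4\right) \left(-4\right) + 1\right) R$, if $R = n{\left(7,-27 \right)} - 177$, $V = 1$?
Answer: $-2941$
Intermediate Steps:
$n{\left(j,p \right)} = 4$ ($n{\left(j,p \right)} = -3 + \left(4 + 1 \cdot 3\right) = -3 + \left(4 + 3\right) = -3 + 7 = 4$)
$R = -173$ ($R = 4 - 177 = -173$)
$\left(\left(-4\right) \left(-4\right) + 1\right) R = \left(\left(-4\right) \left(-4\right) + 1\right) \left(-173\right) = \left(16 + 1\right) \left(-173\right) = 17 \left(-173\right) = -2941$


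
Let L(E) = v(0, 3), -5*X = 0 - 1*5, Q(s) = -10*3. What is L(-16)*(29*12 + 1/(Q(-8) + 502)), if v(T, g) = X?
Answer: 164257/472 ≈ 348.00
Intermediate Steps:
Q(s) = -30
X = 1 (X = -(0 - 1*5)/5 = -(0 - 5)/5 = -1/5*(-5) = 1)
v(T, g) = 1
L(E) = 1
L(-16)*(29*12 + 1/(Q(-8) + 502)) = 1*(29*12 + 1/(-30 + 502)) = 1*(348 + 1/472) = 1*(164257/472) = 164257/472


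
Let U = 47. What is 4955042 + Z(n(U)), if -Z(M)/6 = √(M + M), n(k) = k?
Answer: 4955042 - 6*√94 ≈ 4.9550e+6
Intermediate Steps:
Z(M) = -6*√2*√M (Z(M) = -6*√(M + M) = -6*√2*√M)
4955042 + Z(n(U)) = 4955042 - 6*√2*√47 = 4955042 - 6*√94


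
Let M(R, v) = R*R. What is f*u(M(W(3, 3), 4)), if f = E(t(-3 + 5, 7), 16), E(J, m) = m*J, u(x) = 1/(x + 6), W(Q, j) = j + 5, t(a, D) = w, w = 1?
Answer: 8/35 ≈ 0.22857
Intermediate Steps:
t(a, D) = 1
W(Q, j) = 5 + j
M(R, v) = R**2
u(x) = 1/(6 + x)
E(J, m) = J*m
f = 16 (f = 1*16 = 16)
f*u(M(W(3, 3), 4)) = 16/(6 + (5 + 3)**2) = 16/(6 + 8**2) = 16/(6 + 64) = 16/70 = 16*(1/70) = 8/35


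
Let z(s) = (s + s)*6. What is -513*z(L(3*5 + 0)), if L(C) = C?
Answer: -92340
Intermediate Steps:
z(s) = 12*s (z(s) = (2*s)*6 = 12*s)
-513*z(L(3*5 + 0)) = -6156*(3*5 + 0) = -6156*(15 + 0) = -6156*15 = -513*180 = -92340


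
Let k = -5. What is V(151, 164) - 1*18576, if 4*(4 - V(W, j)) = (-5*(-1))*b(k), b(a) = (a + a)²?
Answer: -18697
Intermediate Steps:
b(a) = 4*a² (b(a) = (2*a)² = 4*a²)
V(W, j) = -121 (V(W, j) = 4 - (-5*(-1))*4*(-5)²/4 = 4 - 5*4*25/4 = 4 - 5*100/4 = 4 - ¼*500 = 4 - 125 = -121)
V(151, 164) - 1*18576 = -121 - 1*18576 = -121 - 18576 = -18697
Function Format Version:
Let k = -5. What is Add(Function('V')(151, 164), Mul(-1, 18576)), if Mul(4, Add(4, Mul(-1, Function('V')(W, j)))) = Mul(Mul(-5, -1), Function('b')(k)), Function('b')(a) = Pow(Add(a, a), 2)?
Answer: -18697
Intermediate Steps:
Function('b')(a) = Mul(4, Pow(a, 2)) (Function('b')(a) = Pow(Mul(2, a), 2) = Mul(4, Pow(a, 2)))
Function('V')(W, j) = -121 (Function('V')(W, j) = Add(4, Mul(Rational(-1, 4), Mul(Mul(-5, -1), Mul(4, Pow(-5, 2))))) = Add(4, Mul(Rational(-1, 4), Mul(5, Mul(4, 25)))) = Add(4, Mul(Rational(-1, 4), Mul(5, 100))) = Add(4, Mul(Rational(-1, 4), 500)) = Add(4, -125) = -121)
Add(Function('V')(151, 164), Mul(-1, 18576)) = Add(-121, Mul(-1, 18576)) = Add(-121, -18576) = -18697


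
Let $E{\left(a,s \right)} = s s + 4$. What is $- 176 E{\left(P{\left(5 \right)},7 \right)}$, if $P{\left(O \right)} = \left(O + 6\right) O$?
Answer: $-9328$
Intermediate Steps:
$P{\left(O \right)} = O \left(6 + O\right)$ ($P{\left(O \right)} = \left(6 + O\right) O = O \left(6 + O\right)$)
$E{\left(a,s \right)} = 4 + s^{2}$ ($E{\left(a,s \right)} = s^{2} + 4 = 4 + s^{2}$)
$- 176 E{\left(P{\left(5 \right)},7 \right)} = - 176 \left(4 + 7^{2}\right) = - 176 \left(4 + 49\right) = \left(-176\right) 53 = -9328$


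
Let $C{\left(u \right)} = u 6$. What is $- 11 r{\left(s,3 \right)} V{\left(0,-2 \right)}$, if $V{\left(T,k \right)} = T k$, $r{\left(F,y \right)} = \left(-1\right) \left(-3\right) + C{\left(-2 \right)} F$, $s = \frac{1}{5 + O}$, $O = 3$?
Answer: $0$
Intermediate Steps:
$C{\left(u \right)} = 6 u$
$s = \frac{1}{8}$ ($s = \frac{1}{5 + 3} = \frac{1}{8} \approx 0.125$)
$r{\left(F,y \right)} = 3 - 12 F$ ($r{\left(F,y \right)} = \left(-1\right) \left(-3\right) + 6 \left(-2\right) F = 3 - 12 F$)
$- 11 r{\left(s,3 \right)} V{\left(0,-2 \right)} = - 11 \left(3 - \frac{3}{2}\right) 0 \left(-2\right) = - 11 \left(3 - \frac{3}{2}\right) 0 = \left(-11\right) \frac{3}{2} \cdot 0 = \left(- \frac{33}{2}\right) 0 = 0$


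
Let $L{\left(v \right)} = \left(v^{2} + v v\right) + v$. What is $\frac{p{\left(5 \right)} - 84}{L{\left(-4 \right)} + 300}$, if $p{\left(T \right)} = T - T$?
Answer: $- \frac{21}{82} \approx -0.2561$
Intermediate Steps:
$p{\left(T \right)} = 0$
$L{\left(v \right)} = v + 2 v^{2}$ ($L{\left(v \right)} = \left(v^{2} + v^{2}\right) + v = 2 v^{2} + v = v + 2 v^{2}$)
$\frac{p{\left(5 \right)} - 84}{L{\left(-4 \right)} + 300} = \frac{0 - 84}{- 4 \left(1 + 2 \left(-4\right)\right) + 300} = - \frac{84}{- 4 \left(1 - 8\right) + 300} = - \frac{84}{\left(-4\right) \left(-7\right) + 300} = - \frac{84}{28 + 300} = - \frac{84}{328} = \left(-84\right) \frac{1}{328} = - \frac{21}{82}$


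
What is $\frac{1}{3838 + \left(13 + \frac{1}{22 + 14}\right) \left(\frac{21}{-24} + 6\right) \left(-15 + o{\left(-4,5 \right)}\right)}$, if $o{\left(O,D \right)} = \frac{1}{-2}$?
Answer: $\frac{576}{1614589} \approx 0.00035675$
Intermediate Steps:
$o{\left(O,D \right)} = - \frac{1}{2}$
$\frac{1}{3838 + \left(13 + \frac{1}{22 + 14}\right) \left(\frac{21}{-24} + 6\right) \left(-15 + o{\left(-4,5 \right)}\right)} = \frac{1}{3838 + \left(13 + \frac{1}{22 + 14}\right) \left(\frac{21}{-24} + 6\right) \left(-15 - \frac{1}{2}\right)} = \frac{1}{3838 + \left(13 + \frac{1}{36}\right) \left(21 \left(- \frac{1}{24}\right) + 6\right) \left(- \frac{31}{2}\right)} = \frac{1}{3838 + \left(13 + \frac{1}{36}\right) \left(- \frac{7}{8} + 6\right) \left(- \frac{31}{2}\right)} = \frac{1}{3838 + \frac{469}{36} \cdot \frac{41}{8} \left(- \frac{31}{2}\right)} = \frac{1}{3838 + \frac{19229}{288} \left(- \frac{31}{2}\right)} = \frac{1}{3838 - \frac{596099}{576}} = \frac{1}{\frac{1614589}{576}} = \frac{576}{1614589}$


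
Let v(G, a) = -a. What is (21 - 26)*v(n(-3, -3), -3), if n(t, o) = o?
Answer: -15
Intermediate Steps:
(21 - 26)*v(n(-3, -3), -3) = (21 - 26)*(-1*(-3)) = -5*3 = -15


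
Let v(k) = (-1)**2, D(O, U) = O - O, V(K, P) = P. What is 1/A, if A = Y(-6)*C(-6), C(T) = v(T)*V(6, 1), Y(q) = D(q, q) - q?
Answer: 1/6 ≈ 0.16667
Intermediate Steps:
D(O, U) = 0
v(k) = 1
Y(q) = -q (Y(q) = 0 - q = -q)
C(T) = 1 (C(T) = 1*1 = 1)
A = 6 (A = -1*(-6)*1 = 6*1 = 6)
1/A = 1/6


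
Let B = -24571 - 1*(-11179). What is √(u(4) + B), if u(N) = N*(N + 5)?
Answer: 6*I*√371 ≈ 115.57*I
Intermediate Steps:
u(N) = N*(5 + N)
B = -13392 (B = -24571 + 11179 = -13392)
√(u(4) + B) = √(4*(5 + 4) - 13392) = √(4*9 - 13392) = √(36 - 13392) = √(-13356) = 6*I*√371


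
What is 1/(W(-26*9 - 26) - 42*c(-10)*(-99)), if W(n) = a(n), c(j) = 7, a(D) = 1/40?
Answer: 40/1164241 ≈ 3.4357e-5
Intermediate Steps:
a(D) = 1/40
W(n) = 1/40
1/(W(-26*9 - 26) - 42*c(-10)*(-99)) = 1/(1/40 - 42*7*(-99)) = 1/(1/40 - 294*(-99)) = 1/(1/40 + 29106) = 1/(1164241/40) = 40/1164241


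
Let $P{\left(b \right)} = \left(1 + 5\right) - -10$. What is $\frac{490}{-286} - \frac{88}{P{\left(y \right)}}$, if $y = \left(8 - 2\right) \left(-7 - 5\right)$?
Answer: $- \frac{2063}{286} \approx -7.2133$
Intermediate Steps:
$y = -72$ ($y = 6 \left(-12\right) = -72$)
$P{\left(b \right)} = 16$ ($P{\left(b \right)} = 6 + 10 = 16$)
$\frac{490}{-286} - \frac{88}{P{\left(y \right)}} = \frac{490}{-286} - \frac{88}{16} = 490 \left(- \frac{1}{286}\right) - \frac{11}{2} = - \frac{245}{143} - \frac{11}{2} = - \frac{2063}{286}$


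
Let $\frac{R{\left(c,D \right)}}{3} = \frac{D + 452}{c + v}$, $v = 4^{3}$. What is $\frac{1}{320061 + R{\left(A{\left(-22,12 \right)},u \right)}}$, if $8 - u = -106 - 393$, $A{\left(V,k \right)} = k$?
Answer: $\frac{76}{24327513} \approx 3.124 \cdot 10^{-6}$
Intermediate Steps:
$v = 64$
$u = 507$ ($u = 8 - \left(-106 - 393\right) = 8 - -499 = 8 + 499 = 507$)
$R{\left(c,D \right)} = \frac{3 \left(452 + D\right)}{64 + c}$ ($R{\left(c,D \right)} = 3 \frac{D + 452}{c + 64} = 3 \frac{452 + D}{64 + c} = \frac{3 \left(452 + D\right)}{64 + c}$)
$\frac{1}{320061 + R{\left(A{\left(-22,12 \right)},u \right)}} = \frac{1}{320061 + \frac{3 \left(452 + 507\right)}{64 + 12}} = \frac{1}{320061 + 3 \cdot \frac{1}{76} \cdot 959} = \frac{1}{320061 + \frac{2877}{76}} = \frac{1}{\frac{24327513}{76}} = \frac{76}{24327513}$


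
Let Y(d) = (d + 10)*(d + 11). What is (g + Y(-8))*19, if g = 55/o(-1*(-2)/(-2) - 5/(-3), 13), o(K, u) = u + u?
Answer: 4009/26 ≈ 154.19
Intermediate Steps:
o(K, u) = 2*u
Y(d) = (10 + d)*(11 + d)
g = 55/26 (g = 55/((2*13)) = 55/26 ≈ 2.1154)
(g + Y(-8))*19 = (55/26 + (110 + (-8)² + 21*(-8)))*19 = (55/26 + (110 + 64 - 168))*19 = (55/26 + 6)*19 = (211/26)*19 = 4009/26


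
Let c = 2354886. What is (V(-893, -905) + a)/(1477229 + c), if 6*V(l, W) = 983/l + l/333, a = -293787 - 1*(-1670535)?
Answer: 1228205965642/3418656616305 ≈ 0.35927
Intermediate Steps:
a = 1376748 (a = -293787 + 1670535 = 1376748)
V(l, W) = l/1998 + 983/(6*l) (V(l, W) = (983/l + l/333)/6 = l/1998 + 983/(6*l))
(V(-893, -905) + a)/(1477229 + c) = ((1/1998)*(327339 + (-893)²)/(-893) + 1376748)/(1477229 + 2354886) = ((1/1998)*(-1/893)*(327339 + 797449) + 1376748)/3832115 = ((1/1998)*(-1/893)*1124788 + 1376748)*(1/3832115) = (-562394/892107 + 1376748)*(1/3832115) = (1228205965642/892107)*(1/3832115) = 1228205965642/3418656616305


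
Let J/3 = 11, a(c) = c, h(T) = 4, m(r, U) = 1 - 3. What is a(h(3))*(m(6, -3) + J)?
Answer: 124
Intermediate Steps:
m(r, U) = -2
J = 33 (J = 3*11 = 33)
a(h(3))*(m(6, -3) + J) = 4*(-2 + 33) = 4*31 = 124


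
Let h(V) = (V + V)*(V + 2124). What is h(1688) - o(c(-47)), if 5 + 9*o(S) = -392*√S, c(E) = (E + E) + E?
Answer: 115823813/9 + 392*I*√141/9 ≈ 1.2869e+7 + 517.19*I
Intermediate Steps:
h(V) = 2*V*(2124 + V) (h(V) = (2*V)*(2124 + V) = 2*V*(2124 + V))
c(E) = 3*E (c(E) = 2*E + E = 3*E)
o(S) = -5/9 - 392*√S/9 (o(S) = -5/9 + (-392*√S)/9 = -5/9 - 392*√S/9)
h(1688) - o(c(-47)) = 2*1688*(2124 + 1688) - (-5/9 - 392*I*√141/9) = 2*1688*3812 - (-5/9 - 392*I*√141/9) = 12869312 - (-5/9 - 392*I*√141/9) = 12869312 + (5/9 + 392*I*√141/9) = 115823813/9 + 392*I*√141/9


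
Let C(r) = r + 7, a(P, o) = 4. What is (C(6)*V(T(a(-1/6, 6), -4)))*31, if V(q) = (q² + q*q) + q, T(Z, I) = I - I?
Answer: 0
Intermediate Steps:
T(Z, I) = 0
C(r) = 7 + r
V(q) = q + 2*q² (V(q) = (q² + q²) + q = 2*q² + q = q + 2*q²)
(C(6)*V(T(a(-1/6, 6), -4)))*31 = ((7 + 6)*(0*(1 + 2*0)))*31 = (13*(0*(1 + 0)))*31 = (13*(0*1))*31 = (13*0)*31 = 0*31 = 0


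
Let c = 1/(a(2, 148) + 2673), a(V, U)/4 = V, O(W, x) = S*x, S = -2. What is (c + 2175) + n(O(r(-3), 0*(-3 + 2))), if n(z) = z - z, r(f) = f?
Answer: 5831176/2681 ≈ 2175.0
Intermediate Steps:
O(W, x) = -2*x
a(V, U) = 4*V
n(z) = 0
c = 1/2681 (c = 1/(4*2 + 2673) = 1/(8 + 2673) = 1/2681 ≈ 0.00037300)
(c + 2175) + n(O(r(-3), 0*(-3 + 2))) = (1/2681 + 2175) + 0 = 5831176/2681 + 0 = 5831176/2681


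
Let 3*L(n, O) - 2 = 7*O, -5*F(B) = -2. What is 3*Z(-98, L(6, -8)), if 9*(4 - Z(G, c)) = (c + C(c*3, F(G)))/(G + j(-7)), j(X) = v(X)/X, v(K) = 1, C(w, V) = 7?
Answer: 24655/2061 ≈ 11.963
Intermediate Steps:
F(B) = 2/5 (F(B) = -1/5*(-2) = 2/5)
L(n, O) = 2/3 + 7*O/3 (L(n, O) = 2/3 + (7*O)/3 = 2/3 + 7*O/3)
j(X) = 1/X
Z(G, c) = 4 - (7 + c)/(9*(-1/7 + G)) (Z(G, c) = 4 - (c + 7)/(9*(G + 1/(-7))) = 4 - (7 + c)/(9*(G - 1/7)) = 4 - (7 + c)/(9*(-1/7 + G)))
3*Z(-98, L(6, -8)) = 3*((-85 - 7*(2/3 + (7/3)*(-8)) + 252*(-98))/(9*(-1 + 7*(-98)))) = 3*((-85 - 7*(2/3 - 56/3) - 24696)/(9*(-1 - 686))) = 3*((1/9)*(-85 - 7*(-18) - 24696)/(-687)) = 3*((1/9)*(-1/687)*(-85 + 126 - 24696)) = 3*((1/9)*(-1/687)*(-24655)) = 3*(24655/6183) = 24655/2061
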